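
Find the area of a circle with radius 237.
Area = pi * r²
Area = pi * 237²
Area = pi * 56169
Area = 176460.12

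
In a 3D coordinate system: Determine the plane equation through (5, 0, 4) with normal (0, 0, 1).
d = n·P = (0)(5) + (0)(0) + (1)(4) = 4
Plane: z = 4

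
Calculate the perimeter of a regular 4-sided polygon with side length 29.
Perimeter = number of sides * side length
Perimeter = 4 * 29
Perimeter = 116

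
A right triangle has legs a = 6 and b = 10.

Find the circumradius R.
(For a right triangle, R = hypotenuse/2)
Hypotenuse c = √(6² + 10²) = √136 = 11.6619
R = c/2 = 5.831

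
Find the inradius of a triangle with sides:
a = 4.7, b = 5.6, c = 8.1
s = (a+b+c)/2 = (4.7+5.6+8.1)/2 = 9.2
Area = √(s(s-a)(s-b)(s-c)) = √(9.2·4.5·3.6·1.1) = 12.8041
r = Area/s = 12.8041/9.2 = 1.392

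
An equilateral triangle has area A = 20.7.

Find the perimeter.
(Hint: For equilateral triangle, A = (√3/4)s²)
A = (√3/4)s²  →  s² = 4A/√3 = 4·20.7/√3 = 47.8046
s = 6.91409
Perimeter = 3s = 20.74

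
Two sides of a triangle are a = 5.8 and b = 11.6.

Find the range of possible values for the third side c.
By the triangle inequality: |a - b| < c < a + b
|5.8 - 11.6| < c < 5.8 + 11.6
5.8 < c < 17.4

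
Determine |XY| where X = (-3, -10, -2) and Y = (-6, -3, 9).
d = √[(-3)² + (7)² + (11)²] = √179 = 13.38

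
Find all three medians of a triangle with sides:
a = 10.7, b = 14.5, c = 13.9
Using m_x = ½√(2y² + 2z² - x²):
m_a = ½√(2·14.5² + 2·13.9² - 10.7²) = ½√692.43 = 13.16
m_b = ½√(2·10.7² + 2·13.9² - 14.5²) = ½√405.15 = 10.06
m_c = ½√(2·10.7² + 2·14.5² - 13.9²) = ½√456.27 = 10.68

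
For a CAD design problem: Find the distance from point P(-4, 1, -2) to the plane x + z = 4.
d = |1(-4) + 0(1) + 1(-2) - (4)| / √(1² + 0² + 1²) = 10/√2 = 7.071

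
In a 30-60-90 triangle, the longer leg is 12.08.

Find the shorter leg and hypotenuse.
In a 30-60-90 triangle, sides are in ratio 1 : √3 : 2.
Long leg = short leg·√3  →  short leg = 12.08/√3 = 6.974
Hypotenuse = 2·(short leg) = 2·12.08/√3 = 13.95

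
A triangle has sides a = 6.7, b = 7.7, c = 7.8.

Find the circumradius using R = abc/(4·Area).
s = (a+b+c)/2 = 11.1
Area = √(s(s-a)(s-b)(s-c)) = √(11.1·4.4·3.4·3.3) = 23.4091
R = abc/(4·Area) = (6.7·7.7·7.8)/(4·23.4091) = 402.402/93.6364 = 4.297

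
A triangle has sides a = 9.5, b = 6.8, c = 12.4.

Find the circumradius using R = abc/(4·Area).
s = (a+b+c)/2 = 14.35
Area = √(s(s-a)(s-b)(s-c)) = √(14.35·4.85·7.55·1.95) = 32.0101
R = abc/(4·Area) = (9.5·6.8·12.4)/(4·32.0101) = 801.04/128.0404 = 6.256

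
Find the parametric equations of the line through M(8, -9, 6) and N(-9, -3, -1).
Direction vector d = N - M = (-17, 6, -7)
x = 8 - 17t, y = -9 + 6t, z = 6 - 7t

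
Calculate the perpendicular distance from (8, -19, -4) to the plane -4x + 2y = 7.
d = |(-4)(8) + 2(-19) + 0(-4) - (7)| / √((-4)² + 2² + 0²) = 77/√20 = 17.22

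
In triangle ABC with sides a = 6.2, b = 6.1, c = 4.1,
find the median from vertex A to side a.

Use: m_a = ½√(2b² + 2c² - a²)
m_a = ½√(2·6.1² + 2·4.1² - 6.2²)
m_a = ½√(74.42 + 33.62 - 38.44) = ½√69.6 = 4.171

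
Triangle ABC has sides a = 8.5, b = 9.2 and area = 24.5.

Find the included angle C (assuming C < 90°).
Area = ½ab·sin(C)  →  sin(C) = 2·Area/(ab)
sin(C) = 2·24.5/(8.5·9.2) = 0.626598
C = arcsin(0.626598) = 38.8°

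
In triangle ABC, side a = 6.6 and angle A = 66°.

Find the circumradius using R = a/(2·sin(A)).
R = a/(2·sin(A)) = 6.6/(2·sin(66°))
R = 6.6/(2·0.913545) = 6.6/1.827091 = 3.612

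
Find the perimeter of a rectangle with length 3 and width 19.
Perimeter = 2 * (length + width)
Perimeter = 2 * (3 + 19)
Perimeter = 2 * 22
Perimeter = 44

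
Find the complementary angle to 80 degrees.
Complementary angles sum to 90 degrees.
Other angle = 90 - 80
Other angle = 10 degrees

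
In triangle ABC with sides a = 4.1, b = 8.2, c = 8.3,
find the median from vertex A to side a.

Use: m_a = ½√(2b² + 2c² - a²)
m_a = ½√(2·8.2² + 2·8.3² - 4.1²)
m_a = ½√(134.48 + 137.78 - 16.81) = ½√255.45 = 7.991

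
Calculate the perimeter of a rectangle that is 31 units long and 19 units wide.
Perimeter = 2 * (length + width)
Perimeter = 2 * (31 + 19)
Perimeter = 2 * 50
Perimeter = 100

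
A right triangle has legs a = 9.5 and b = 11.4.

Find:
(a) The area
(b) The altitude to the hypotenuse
(a) Area = ½ab = ½·9.5·11.4 = 54.15
(b) Hypotenuse c = √(9.5² + 11.4²) = √220.21 = 14.8395
    Area = ½·c·h_c  →  h_c = 2·Area/c = 2·54.15/14.8395 = 7.298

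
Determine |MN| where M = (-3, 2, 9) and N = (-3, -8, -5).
d = √[(0)² + (-10)² + (-14)²] = √296 = 17.2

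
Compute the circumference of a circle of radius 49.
Circumference = 2 * pi * r
Circumference = 2 * pi * 49
Circumference = 307.88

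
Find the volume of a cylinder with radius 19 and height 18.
Volume = pi * r² * h
Volume = pi * 19² * 18
Volume = pi * 361 * 18
Volume = pi * 6498
Volume = 20414.07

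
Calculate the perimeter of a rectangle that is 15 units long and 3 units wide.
Perimeter = 2 * (length + width)
Perimeter = 2 * (15 + 3)
Perimeter = 2 * 18
Perimeter = 36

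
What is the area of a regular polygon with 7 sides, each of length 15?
For a regular 7-gon with side length s = 15:
Apothem a = s / (2*tan(pi/7)) = 15 / (2*tan(pi/7)) ≈ 15.5739
Perimeter P = 7 * 15 = 105
Area = (1/2) * P * a = (1/2) * 105 * 15.5739 = 817.63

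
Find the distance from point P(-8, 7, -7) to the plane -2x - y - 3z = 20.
d = |(-2)(-8) + (-1)(7) + (-3)(-7) - (20)| / √((-2)² + (-1)² + (-3)²) = 10/√14 = 2.673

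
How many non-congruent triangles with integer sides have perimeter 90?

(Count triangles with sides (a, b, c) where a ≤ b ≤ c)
With a ≤ b ≤ c and a + b + c = 90, the triangle inequality a + b > c gives c < 90/2, so c ≤ 44.
Iterate a from 1 to ⌊p/3⌋ = 30; for each a, b ranges from a to ⌊(p−a)/2⌋ with c = p − a − b, keeping only c ≥ b.
Triples: (2, 44, 44), (3, 43, 44), (4, 42, 44), …
Count = 169 triangles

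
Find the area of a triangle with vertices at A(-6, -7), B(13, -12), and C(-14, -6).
Using the coordinate formula: Area = (1/2)|x₁(y₂-y₃) + x₂(y₃-y₁) + x₃(y₁-y₂)|
Area = (1/2)|(-6)((-12)-(-6)) + 13((-6)-(-7)) + (-14)((-7)-(-12))|
Area = (1/2)|(-6)*(-6) + 13*1 + (-14)*5|
Area = (1/2)|36 + 13 + (-70)|
Area = (1/2)*21 = 10.50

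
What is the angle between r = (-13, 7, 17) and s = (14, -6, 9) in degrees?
r·s = -71, |r|² = 507, |s|² = 313
cos θ = -71/√158691 ≈ -0.1782
θ ≈ 100.3°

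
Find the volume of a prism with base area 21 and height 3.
Volume = base area * height
Volume = 21 * 3
Volume = 63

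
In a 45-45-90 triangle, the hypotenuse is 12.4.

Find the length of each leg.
In a 45-45-90 triangle, hypotenuse = leg·√2  →  leg = hypotenuse/√2
leg = 12.4/√2 = 8.768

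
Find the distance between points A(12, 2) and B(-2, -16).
Using the distance formula: d = sqrt((x₂-x₁)² + (y₂-y₁)²)
dx = (-2) - 12 = -14
dy = (-16) - 2 = -18
d = sqrt((-14)² + (-18)²) = sqrt(196 + 324) = sqrt(520) = 22.80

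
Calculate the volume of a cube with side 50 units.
Volume = s³
Volume = 50³
Volume = 125000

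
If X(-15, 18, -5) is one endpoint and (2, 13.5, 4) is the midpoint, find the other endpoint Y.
Y = (2×2 - (-15), 2×13.5 - 18, 2×4 - (-5)) = (19, 9, 13)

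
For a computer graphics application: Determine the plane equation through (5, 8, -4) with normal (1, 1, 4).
d = n·P = (1)(5) + (1)(8) + (4)(-4) = -3
Plane: x + y + 4z = -3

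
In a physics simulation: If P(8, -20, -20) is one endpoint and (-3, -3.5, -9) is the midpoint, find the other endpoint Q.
Q = (2×(-3) - 8, 2×(-3.5) - (-20), 2×(-9) - (-20)) = (-14, 13, 2)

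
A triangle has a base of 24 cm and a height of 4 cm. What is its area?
Area = (1/2) * base * height
Area = (1/2) * 24 * 4
Area = 48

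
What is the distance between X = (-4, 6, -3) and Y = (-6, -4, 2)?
d = √[(-2)² + (-10)² + (5)²] = √129 = 11.36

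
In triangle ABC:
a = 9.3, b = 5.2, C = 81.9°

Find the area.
Using A = ½ab·sin(C):
A = ½·9.3·5.2·sin(81.9°) = ½·48.36·0.990024 = 23.94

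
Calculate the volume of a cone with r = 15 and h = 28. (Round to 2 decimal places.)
Volume = (1/3) * pi * r² * h
Volume = (1/3) * pi * 15² * 28
Volume = (1/3) * pi * 225 * 28
Volume = (1/3) * pi * 6300
Volume = 6597.34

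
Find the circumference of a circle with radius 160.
Circumference = 2 * pi * r
Circumference = 2 * pi * 160
Circumference = 1005.31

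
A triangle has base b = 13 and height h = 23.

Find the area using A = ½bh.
A = ½·13·23 = 149.5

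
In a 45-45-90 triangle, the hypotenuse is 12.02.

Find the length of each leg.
In a 45-45-90 triangle, hypotenuse = leg·√2  →  leg = hypotenuse/√2
leg = 12.02/√2 = 8.499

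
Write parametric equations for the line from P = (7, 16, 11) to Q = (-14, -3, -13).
Direction vector d = Q - P = (-21, -19, -24)
x = 7 - 21t, y = 16 - 19t, z = 11 - 24t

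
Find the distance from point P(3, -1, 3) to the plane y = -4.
d = |0(3) + 1(-1) + 0(3) - (-4)| / √(0² + 1² + 0²) = 3/√1 = 3.0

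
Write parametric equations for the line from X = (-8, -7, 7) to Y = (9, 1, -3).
Direction vector d = Y - X = (17, 8, -10)
x = -8 + 17t, y = -7 + 8t, z = 7 - 10t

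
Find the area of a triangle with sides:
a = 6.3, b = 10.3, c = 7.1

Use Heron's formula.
s = (a+b+c)/2 = (6.3+10.3+7.1)/2 = 11.85
A = √(s(s-a)(s-b)(s-c)) = √(11.85·5.55·1.55·4.75)
A = √484.213 = 22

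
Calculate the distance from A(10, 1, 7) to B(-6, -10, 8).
d = √[(-16)² + (-11)² + (1)²] = √378 = 19.44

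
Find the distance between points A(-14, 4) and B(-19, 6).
Using the distance formula: d = sqrt((x₂-x₁)² + (y₂-y₁)²)
dx = (-19) - (-14) = -5
dy = 6 - 4 = 2
d = sqrt((-5)² + 2²) = sqrt(25 + 4) = sqrt(29) = 5.39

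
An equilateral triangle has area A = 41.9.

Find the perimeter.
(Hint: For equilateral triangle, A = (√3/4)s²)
A = (√3/4)s²  →  s² = 4A/√3 = 4·41.9/√3 = 96.7639
s = 9.83686
Perimeter = 3s = 29.51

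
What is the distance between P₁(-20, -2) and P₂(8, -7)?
Using the distance formula: d = sqrt((x₂-x₁)² + (y₂-y₁)²)
dx = 8 - (-20) = 28
dy = (-7) - (-2) = -5
d = sqrt(28² + (-5)²) = sqrt(784 + 25) = sqrt(809) = 28.44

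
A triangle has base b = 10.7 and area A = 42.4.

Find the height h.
A = ½bh  →  h = 2A/b
h = 2·42.4/10.7 = 7.925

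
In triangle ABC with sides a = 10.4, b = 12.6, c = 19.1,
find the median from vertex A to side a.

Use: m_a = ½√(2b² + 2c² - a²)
m_a = ½√(2·12.6² + 2·19.1² - 10.4²)
m_a = ½√(317.52 + 729.62 - 108.16) = ½√938.98 = 15.32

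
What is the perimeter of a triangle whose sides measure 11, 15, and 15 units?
Perimeter = sum of all sides
Perimeter = 11 + 15 + 15
Perimeter = 41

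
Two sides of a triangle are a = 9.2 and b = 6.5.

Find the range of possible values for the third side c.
By the triangle inequality: |a - b| < c < a + b
|9.2 - 6.5| < c < 9.2 + 6.5
2.7 < c < 15.7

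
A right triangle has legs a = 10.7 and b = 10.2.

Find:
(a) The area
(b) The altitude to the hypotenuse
(a) Area = ½ab = ½·10.7·10.2 = 54.57
(b) Hypotenuse c = √(10.7² + 10.2²) = √218.53 = 14.7828
    Area = ½·c·h_c  →  h_c = 2·Area/c = 2·54.57/14.7828 = 7.383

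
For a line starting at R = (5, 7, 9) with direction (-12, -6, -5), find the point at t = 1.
P(1) = (5 + (-12)(1), 7 + (-6)(1), 9 + (-5)(1)) = (-7, 1, 4)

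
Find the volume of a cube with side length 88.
Volume = s³
Volume = 88³
Volume = 681472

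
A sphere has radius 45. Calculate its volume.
Volume = (4/3) * pi * r³
Volume = (4/3) * pi * 45³
Volume = (4/3) * pi * 91125
Volume = 381703.51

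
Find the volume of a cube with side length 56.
Volume = s³
Volume = 56³
Volume = 175616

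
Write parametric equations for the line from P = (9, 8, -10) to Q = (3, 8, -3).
Direction vector d = Q - P = (-6, 0, 7)
x = 9 - 6t, y = 8, z = -10 + 7t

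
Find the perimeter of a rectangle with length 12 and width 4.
Perimeter = 2 * (length + width)
Perimeter = 2 * (12 + 4)
Perimeter = 2 * 16
Perimeter = 32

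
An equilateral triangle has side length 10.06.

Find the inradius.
For an equilateral triangle, r = s/(2√3) where s is the side.
r = 10.06/(2√3) = 10.06/3.464102 = 2.904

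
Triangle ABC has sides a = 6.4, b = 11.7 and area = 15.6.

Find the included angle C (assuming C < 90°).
Area = ½ab·sin(C)  →  sin(C) = 2·Area/(ab)
sin(C) = 2·15.6/(6.4·11.7) = 0.416667
C = arcsin(0.416667) = 24.62°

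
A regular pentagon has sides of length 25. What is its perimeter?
Perimeter = number of sides * side length
Perimeter = 5 * 25
Perimeter = 125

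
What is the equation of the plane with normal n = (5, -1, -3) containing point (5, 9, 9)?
d = n·P = (5)(5) + (-1)(9) + (-3)(9) = -11
Plane: 5x - y - 3z = -11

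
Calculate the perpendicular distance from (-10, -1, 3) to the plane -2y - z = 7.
d = |0(-10) + (-2)(-1) + (-1)(3) - (7)| / √(0² + (-2)² + (-1)²) = 8/√5 = 3.578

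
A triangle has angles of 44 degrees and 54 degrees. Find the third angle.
Sum of angles in a triangle = 180 degrees
Third angle = 180 - 44 - 54
Third angle = 82 degrees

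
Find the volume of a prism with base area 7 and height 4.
Volume = base area * height
Volume = 7 * 4
Volume = 28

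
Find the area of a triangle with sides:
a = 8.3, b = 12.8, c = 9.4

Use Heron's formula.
s = (a+b+c)/2 = (8.3+12.8+9.4)/2 = 15.25
A = √(s(s-a)(s-b)(s-c)) = √(15.25·6.95·2.45·5.85)
A = √1519.07 = 38.98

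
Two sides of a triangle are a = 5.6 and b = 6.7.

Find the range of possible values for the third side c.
By the triangle inequality: |a - b| < c < a + b
|5.6 - 6.7| < c < 5.6 + 6.7
1.1 < c < 12.3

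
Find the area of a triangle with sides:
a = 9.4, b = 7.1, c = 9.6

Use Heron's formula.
s = (a+b+c)/2 = (9.4+7.1+9.6)/2 = 13.05
A = √(s(s-a)(s-b)(s-c)) = √(13.05·3.65·5.95·3.45)
A = √977.776 = 31.27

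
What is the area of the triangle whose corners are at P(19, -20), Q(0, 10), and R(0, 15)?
Using the coordinate formula: Area = (1/2)|x₁(y₂-y₃) + x₂(y₃-y₁) + x₃(y₁-y₂)|
Area = (1/2)|19(10-15) + 0(15-(-20)) + 0((-20)-10)|
Area = (1/2)|19*(-5) + 0*35 + 0*(-30)|
Area = (1/2)|(-95) + 0 + 0|
Area = (1/2)*95 = 47.50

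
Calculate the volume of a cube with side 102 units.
Volume = s³
Volume = 102³
Volume = 1061208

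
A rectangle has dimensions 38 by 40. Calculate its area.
Area = length * width
Area = 38 * 40
Area = 1520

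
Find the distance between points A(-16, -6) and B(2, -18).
Using the distance formula: d = sqrt((x₂-x₁)² + (y₂-y₁)²)
dx = 2 - (-16) = 18
dy = (-18) - (-6) = -12
d = sqrt(18² + (-12)²) = sqrt(324 + 144) = sqrt(468) = 21.63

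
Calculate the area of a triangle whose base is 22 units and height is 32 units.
Area = (1/2) * base * height
Area = (1/2) * 22 * 32
Area = 352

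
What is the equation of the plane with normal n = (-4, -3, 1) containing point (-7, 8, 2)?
d = n·P = (-4)(-7) + (-3)(8) + (1)(2) = 6
Plane: -4x - 3y + z = 6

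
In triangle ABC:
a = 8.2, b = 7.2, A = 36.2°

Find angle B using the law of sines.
sin(B)/b = sin(A)/a
sin(B) = b·sin(A)/a = 7.2·sin(36.2°)/8.2 = 0.518581
B = arcsin(0.518581) = 31.24°  (b ≤ a, so B ≤ A and the acute solution is unique)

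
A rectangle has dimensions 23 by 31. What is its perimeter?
Perimeter = 2 * (length + width)
Perimeter = 2 * (23 + 31)
Perimeter = 2 * 54
Perimeter = 108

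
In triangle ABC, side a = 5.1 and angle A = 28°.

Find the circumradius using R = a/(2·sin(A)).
R = a/(2·sin(A)) = 5.1/(2·sin(28°))
R = 5.1/(2·0.469472) = 5.1/0.938943 = 5.432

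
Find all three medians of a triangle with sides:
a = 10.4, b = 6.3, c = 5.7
Using m_x = ½√(2y² + 2z² - x²):
m_a = ½√(2·6.3² + 2·5.7² - 10.4²) = ½√36.2 = 3.008
m_b = ½√(2·10.4² + 2·5.7² - 6.3²) = ½√241.61 = 7.772
m_c = ½√(2·10.4² + 2·6.3² - 5.7²) = ½√263.21 = 8.112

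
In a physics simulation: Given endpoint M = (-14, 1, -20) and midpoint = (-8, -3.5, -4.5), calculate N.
N = (2×(-8) - (-14), 2×(-3.5) - 1, 2×(-4.5) - (-20)) = (-2, -8, 11)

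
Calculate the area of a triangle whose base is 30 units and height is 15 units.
Area = (1/2) * base * height
Area = (1/2) * 30 * 15
Area = 225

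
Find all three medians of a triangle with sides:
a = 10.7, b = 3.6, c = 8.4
Using m_x = ½√(2y² + 2z² - x²):
m_a = ½√(2·3.6² + 2·8.4² - 10.7²) = ½√52.55 = 3.625
m_b = ½√(2·10.7² + 2·8.4² - 3.6²) = ½√357.14 = 9.449
m_c = ½√(2·10.7² + 2·3.6² - 8.4²) = ½√184.34 = 6.789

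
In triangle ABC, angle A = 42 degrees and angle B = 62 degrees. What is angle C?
Sum of angles in a triangle = 180 degrees
Third angle = 180 - 42 - 62
Third angle = 76 degrees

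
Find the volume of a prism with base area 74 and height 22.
Volume = base area * height
Volume = 74 * 22
Volume = 1628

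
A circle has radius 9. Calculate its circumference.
Circumference = 2 * pi * r
Circumference = 2 * pi * 9
Circumference = 56.55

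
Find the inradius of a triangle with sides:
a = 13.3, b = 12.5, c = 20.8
s = (a+b+c)/2 = (13.3+12.5+20.8)/2 = 23.3
Area = √(s(s-a)(s-b)(s-c)) = √(23.3·10·10.8·2.5) = 79.3158
r = Area/s = 79.3158/23.3 = 3.404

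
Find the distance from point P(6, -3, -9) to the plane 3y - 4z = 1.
d = |0(6) + 3(-3) + (-4)(-9) - (1)| / √(0² + 3² + (-4)²) = 26/√25 = 5.2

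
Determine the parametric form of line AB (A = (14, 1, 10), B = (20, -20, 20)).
Direction vector d = B - A = (6, -21, 10)
x = 14 + 6t, y = 1 - 21t, z = 10 + 10t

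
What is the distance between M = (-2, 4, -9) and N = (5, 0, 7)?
d = √[(7)² + (-4)² + (16)²] = √321 = 17.92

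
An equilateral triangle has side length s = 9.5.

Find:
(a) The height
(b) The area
(a) Height h = s·√3/2 = 9.5·√3/2 = 8.227
(b) Area = (√3/4)·s² = (√3/4)·9.5² = (√3/4)·90.25 = 39.08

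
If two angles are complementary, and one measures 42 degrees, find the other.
Complementary angles sum to 90 degrees.
Other angle = 90 - 42
Other angle = 48 degrees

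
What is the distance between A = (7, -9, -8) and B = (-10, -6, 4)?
d = √[(-17)² + (3)² + (12)²] = √442 = 21.02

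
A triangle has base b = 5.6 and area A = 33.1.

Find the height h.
A = ½bh  →  h = 2A/b
h = 2·33.1/5.6 = 11.82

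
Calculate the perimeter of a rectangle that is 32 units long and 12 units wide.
Perimeter = 2 * (length + width)
Perimeter = 2 * (32 + 12)
Perimeter = 2 * 44
Perimeter = 88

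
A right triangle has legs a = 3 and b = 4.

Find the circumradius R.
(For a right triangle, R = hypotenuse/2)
Hypotenuse c = √(3² + 4²) = √25 = 5
R = c/2 = 2.5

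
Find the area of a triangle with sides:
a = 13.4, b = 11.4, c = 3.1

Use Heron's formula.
s = (a+b+c)/2 = (13.4+11.4+3.1)/2 = 13.95
A = √(s(s-a)(s-b)(s-c)) = √(13.95·0.55·2.55·10.85)
A = √212.279 = 14.57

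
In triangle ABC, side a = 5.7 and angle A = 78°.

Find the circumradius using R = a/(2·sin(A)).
R = a/(2·sin(A)) = 5.7/(2·sin(78°))
R = 5.7/(2·0.978148) = 5.7/1.956295 = 2.914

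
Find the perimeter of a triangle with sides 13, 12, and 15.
Perimeter = sum of all sides
Perimeter = 13 + 12 + 15
Perimeter = 40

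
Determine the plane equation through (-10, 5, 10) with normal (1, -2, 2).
d = n·P = (1)(-10) + (-2)(5) + (2)(10) = 0
Plane: x - 2y + 2z = 0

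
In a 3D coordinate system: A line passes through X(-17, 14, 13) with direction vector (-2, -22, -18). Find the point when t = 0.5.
P(0.5) = (-17 + (-2)(0.5), 14 + (-22)(0.5), 13 + (-18)(0.5)) = (-18, 3, 4)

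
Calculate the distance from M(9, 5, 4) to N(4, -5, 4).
d = √[(-5)² + (-10)² + (0)²] = √125 = 11.18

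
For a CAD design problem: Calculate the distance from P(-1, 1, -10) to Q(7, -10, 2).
d = √[(8)² + (-11)² + (12)²] = √329 = 18.14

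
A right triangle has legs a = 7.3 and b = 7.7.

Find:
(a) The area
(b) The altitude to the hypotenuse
(a) Area = ½ab = ½·7.3·7.7 = 28.105
(b) Hypotenuse c = √(7.3² + 7.7²) = √112.58 = 10.6104
    Area = ½·c·h_c  →  h_c = 2·Area/c = 2·28.105/10.6104 = 5.298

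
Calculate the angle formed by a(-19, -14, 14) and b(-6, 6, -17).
a·b = -208, |a|² = 753, |b|² = 361
cos θ = -208/√271833 ≈ -0.3989
θ ≈ 113.5°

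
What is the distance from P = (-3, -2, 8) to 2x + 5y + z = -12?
d = |2(-3) + 5(-2) + 1(8) - (-12)| / √(2² + 5² + 1²) = 4/√30 = 0.7303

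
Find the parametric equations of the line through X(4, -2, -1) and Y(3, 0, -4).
Direction vector d = Y - X = (-1, 2, -3)
x = 4 - t, y = -2 + 2t, z = -1 - 3t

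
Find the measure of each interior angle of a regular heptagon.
Interior angle of a regular n-gon = (n-2)*180/n
Interior angle = (7-2)*180/7
Interior angle = 5*180/7
Interior angle = 900/7
Interior angle = 128.57 degrees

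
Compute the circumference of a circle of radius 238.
Circumference = 2 * pi * r
Circumference = 2 * pi * 238
Circumference = 1495.40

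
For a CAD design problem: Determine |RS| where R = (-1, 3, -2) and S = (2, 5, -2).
d = √[(3)² + (2)² + (0)²] = √13 = 3.606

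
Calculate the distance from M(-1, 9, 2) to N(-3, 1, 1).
d = √[(-2)² + (-8)² + (-1)²] = √69 = 8.307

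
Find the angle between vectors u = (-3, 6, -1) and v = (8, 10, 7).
u·v = 29, |u|² = 46, |v|² = 213
cos θ = 29/√9798 ≈ 0.293
θ ≈ 72.96°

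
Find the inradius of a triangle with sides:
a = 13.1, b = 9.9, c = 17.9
s = (a+b+c)/2 = (13.1+9.9+17.9)/2 = 20.45
Area = √(s(s-a)(s-b)(s-c)) = √(20.45·7.35·10.55·2.55) = 63.5897
r = Area/s = 63.5897/20.45 = 3.11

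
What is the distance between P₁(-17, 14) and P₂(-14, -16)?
Using the distance formula: d = sqrt((x₂-x₁)² + (y₂-y₁)²)
dx = (-14) - (-17) = 3
dy = (-16) - 14 = -30
d = sqrt(3² + (-30)²) = sqrt(9 + 900) = sqrt(909) = 30.15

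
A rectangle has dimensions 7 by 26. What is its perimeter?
Perimeter = 2 * (length + width)
Perimeter = 2 * (7 + 26)
Perimeter = 2 * 33
Perimeter = 66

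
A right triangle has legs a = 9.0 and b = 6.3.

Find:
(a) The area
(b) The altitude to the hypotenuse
(a) Area = ½ab = ½·9.0·6.3 = 28.35
(b) Hypotenuse c = √(9.0² + 6.3²) = √120.69 = 10.9859
    Area = ½·c·h_c  →  h_c = 2·Area/c = 2·28.35/10.9859 = 5.161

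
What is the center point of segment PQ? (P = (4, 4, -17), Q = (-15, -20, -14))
Midpoint = ((4-15)/2, (4-20)/2, (-17-14)/2) = (-5.5, -8, -15.5)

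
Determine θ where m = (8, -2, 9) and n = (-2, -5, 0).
m·n = -6, |m|² = 149, |n|² = 29
cos θ = -6/√4321 ≈ -0.09128
θ ≈ 95.24°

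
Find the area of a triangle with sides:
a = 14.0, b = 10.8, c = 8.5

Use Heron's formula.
s = (a+b+c)/2 = (14.0+10.8+8.5)/2 = 16.65
A = √(s(s-a)(s-b)(s-c)) = √(16.65·2.65·5.85·8.15)
A = √2103.65 = 45.87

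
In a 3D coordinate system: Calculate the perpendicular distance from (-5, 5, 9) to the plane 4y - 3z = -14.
d = |0(-5) + 4(5) + (-3)(9) - (-14)| / √(0² + 4² + (-3)²) = 7/√25 = 1.4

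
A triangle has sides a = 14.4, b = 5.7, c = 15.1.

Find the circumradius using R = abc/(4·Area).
s = (a+b+c)/2 = 17.6
Area = √(s(s-a)(s-b)(s-c)) = √(17.6·3.2·11.9·2.5) = 40.9331
R = abc/(4·Area) = (14.4·5.7·15.1)/(4·40.9331) = 1239.408/163.7324 = 7.57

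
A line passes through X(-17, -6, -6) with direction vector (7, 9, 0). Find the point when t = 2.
P(2) = (-17 + 7(2), -6 + 9(2), -6 + 0(2)) = (-3, 12, -6)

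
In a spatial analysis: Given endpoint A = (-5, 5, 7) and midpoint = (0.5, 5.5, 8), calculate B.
B = (2×0.5 - (-5), 2×5.5 - 5, 2×8 - 7) = (6, 6, 9)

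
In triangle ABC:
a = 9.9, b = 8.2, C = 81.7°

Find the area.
Using A = ½ab·sin(C):
A = ½·9.9·8.2·sin(81.7°) = ½·81.18·0.989526 = 40.16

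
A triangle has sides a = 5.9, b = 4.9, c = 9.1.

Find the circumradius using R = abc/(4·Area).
s = (a+b+c)/2 = 9.95
Area = √(s(s-a)(s-b)(s-c)) = √(9.95·4.05·5.05·0.85) = 13.1521
R = abc/(4·Area) = (5.9·4.9·9.1)/(4·13.1521) = 263.081/52.6084 = 5.001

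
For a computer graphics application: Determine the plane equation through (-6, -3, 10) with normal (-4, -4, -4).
d = n·P = (-4)(-6) + (-4)(-3) + (-4)(10) = -4
Plane: -4x - 4y - 4z = -4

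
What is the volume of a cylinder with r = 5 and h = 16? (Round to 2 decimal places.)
Volume = pi * r² * h
Volume = pi * 5² * 16
Volume = pi * 25 * 16
Volume = pi * 400
Volume = 1256.64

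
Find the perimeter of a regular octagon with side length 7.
Perimeter = number of sides * side length
Perimeter = 8 * 7
Perimeter = 56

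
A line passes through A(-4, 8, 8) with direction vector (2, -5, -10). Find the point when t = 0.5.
P(0.5) = (-4 + 2(0.5), 8 + (-5)(0.5), 8 + (-10)(0.5)) = (-3, 5.5, 3)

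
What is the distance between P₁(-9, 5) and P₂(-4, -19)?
Using the distance formula: d = sqrt((x₂-x₁)² + (y₂-y₁)²)
dx = (-4) - (-9) = 5
dy = (-19) - 5 = -24
d = sqrt(5² + (-24)²) = sqrt(25 + 576) = sqrt(601) = 24.52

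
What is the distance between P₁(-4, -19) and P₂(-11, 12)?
Using the distance formula: d = sqrt((x₂-x₁)² + (y₂-y₁)²)
dx = (-11) - (-4) = -7
dy = 12 - (-19) = 31
d = sqrt((-7)² + 31²) = sqrt(49 + 961) = sqrt(1010) = 31.78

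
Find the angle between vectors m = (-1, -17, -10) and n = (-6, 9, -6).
m·n = -87, |m|² = 390, |n|² = 153
cos θ = -87/√59670 ≈ -0.3562
θ ≈ 110.9°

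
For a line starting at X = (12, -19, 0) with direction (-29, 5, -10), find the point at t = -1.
P(-1) = (12 + (-29)(-1), -19 + 5(-1), 0 + (-10)(-1)) = (41, -24, 10)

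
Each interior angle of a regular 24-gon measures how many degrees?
Interior angle of a regular n-gon = (n-2)*180/n
Interior angle = (24-2)*180/24
Interior angle = 22*180/24
Interior angle = 3960/24
Interior angle = 165 degrees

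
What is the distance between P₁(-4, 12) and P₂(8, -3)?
Using the distance formula: d = sqrt((x₂-x₁)² + (y₂-y₁)²)
dx = 8 - (-4) = 12
dy = (-3) - 12 = -15
d = sqrt(12² + (-15)²) = sqrt(144 + 225) = sqrt(369) = 19.21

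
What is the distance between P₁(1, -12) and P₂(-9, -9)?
Using the distance formula: d = sqrt((x₂-x₁)² + (y₂-y₁)²)
dx = (-9) - 1 = -10
dy = (-9) - (-12) = 3
d = sqrt((-10)² + 3²) = sqrt(100 + 9) = sqrt(109) = 10.44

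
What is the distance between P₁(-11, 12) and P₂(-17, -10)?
Using the distance formula: d = sqrt((x₂-x₁)² + (y₂-y₁)²)
dx = (-17) - (-11) = -6
dy = (-10) - 12 = -22
d = sqrt((-6)² + (-22)²) = sqrt(36 + 484) = sqrt(520) = 22.80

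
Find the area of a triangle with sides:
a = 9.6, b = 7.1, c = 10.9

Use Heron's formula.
s = (a+b+c)/2 = (9.6+7.1+10.9)/2 = 13.8
A = √(s(s-a)(s-b)(s-c)) = √(13.8·4.2·6.7·2.9)
A = √1126.16 = 33.56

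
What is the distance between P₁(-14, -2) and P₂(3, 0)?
Using the distance formula: d = sqrt((x₂-x₁)² + (y₂-y₁)²)
dx = 3 - (-14) = 17
dy = 0 - (-2) = 2
d = sqrt(17² + 2²) = sqrt(289 + 4) = sqrt(293) = 17.12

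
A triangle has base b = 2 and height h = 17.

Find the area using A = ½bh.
A = ½·2·17 = 17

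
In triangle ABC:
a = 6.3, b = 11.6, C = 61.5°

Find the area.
Using A = ½ab·sin(C):
A = ½·6.3·11.6·sin(61.5°) = ½·73.08·0.878817 = 32.11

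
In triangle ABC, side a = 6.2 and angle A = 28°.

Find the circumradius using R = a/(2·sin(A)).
R = a/(2·sin(A)) = 6.2/(2·sin(28°))
R = 6.2/(2·0.469472) = 6.2/0.938943 = 6.603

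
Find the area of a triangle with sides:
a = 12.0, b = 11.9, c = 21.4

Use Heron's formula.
s = (a+b+c)/2 = (12.0+11.9+21.4)/2 = 22.65
A = √(s(s-a)(s-b)(s-c)) = √(22.65·10.65·10.75·1.25)
A = √3241.43 = 56.93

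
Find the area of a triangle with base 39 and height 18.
Area = (1/2) * base * height
Area = (1/2) * 39 * 18
Area = 351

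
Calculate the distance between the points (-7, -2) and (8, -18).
Using the distance formula: d = sqrt((x₂-x₁)² + (y₂-y₁)²)
dx = 8 - (-7) = 15
dy = (-18) - (-2) = -16
d = sqrt(15² + (-16)²) = sqrt(225 + 256) = sqrt(481) = 21.93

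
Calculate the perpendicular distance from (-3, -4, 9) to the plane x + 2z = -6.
d = |1(-3) + 0(-4) + 2(9) - (-6)| / √(1² + 0² + 2²) = 21/√5 = 9.391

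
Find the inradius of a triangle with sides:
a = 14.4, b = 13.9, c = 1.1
s = (a+b+c)/2 = (14.4+13.9+1.1)/2 = 14.7
Area = √(s(s-a)(s-b)(s-c)) = √(14.7·0.3·0.8·13.6) = 6.92682
r = Area/s = 6.92682/14.7 = 0.4712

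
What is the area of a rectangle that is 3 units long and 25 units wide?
Area = length * width
Area = 3 * 25
Area = 75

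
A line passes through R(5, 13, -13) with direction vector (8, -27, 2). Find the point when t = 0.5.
P(0.5) = (5 + 8(0.5), 13 + (-27)(0.5), -13 + 2(0.5)) = (9, -0.5, -12)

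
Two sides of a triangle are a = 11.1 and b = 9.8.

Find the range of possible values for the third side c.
By the triangle inequality: |a - b| < c < a + b
|11.1 - 9.8| < c < 11.1 + 9.8
1.3 < c < 20.9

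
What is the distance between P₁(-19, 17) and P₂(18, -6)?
Using the distance formula: d = sqrt((x₂-x₁)² + (y₂-y₁)²)
dx = 18 - (-19) = 37
dy = (-6) - 17 = -23
d = sqrt(37² + (-23)²) = sqrt(1369 + 529) = sqrt(1898) = 43.57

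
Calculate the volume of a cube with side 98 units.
Volume = s³
Volume = 98³
Volume = 941192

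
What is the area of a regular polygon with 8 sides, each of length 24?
For a regular 8-gon with side length s = 24:
Apothem a = s / (2*tan(pi/8)) = 24 / (2*tan(pi/8)) ≈ 28.97056
Perimeter P = 8 * 24 = 192
Area = (1/2) * P * a = (1/2) * 192 * 28.97056 = 2781.17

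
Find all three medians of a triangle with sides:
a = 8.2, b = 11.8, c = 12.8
Using m_x = ½√(2y² + 2z² - x²):
m_a = ½√(2·11.8² + 2·12.8² - 8.2²) = ½√538.92 = 11.61
m_b = ½√(2·8.2² + 2·12.8² - 11.8²) = ½√322.92 = 8.985
m_c = ½√(2·8.2² + 2·11.8² - 12.8²) = ½√249.12 = 7.892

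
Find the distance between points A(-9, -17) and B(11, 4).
Using the distance formula: d = sqrt((x₂-x₁)² + (y₂-y₁)²)
dx = 11 - (-9) = 20
dy = 4 - (-17) = 21
d = sqrt(20² + 21²) = sqrt(400 + 441) = sqrt(841) = 29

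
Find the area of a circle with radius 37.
Area = pi * r²
Area = pi * 37²
Area = pi * 1369
Area = 4300.84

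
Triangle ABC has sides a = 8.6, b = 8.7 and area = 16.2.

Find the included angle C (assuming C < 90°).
Area = ½ab·sin(C)  →  sin(C) = 2·Area/(ab)
sin(C) = 2·16.2/(8.6·8.7) = 0.433039
C = arcsin(0.433039) = 25.66°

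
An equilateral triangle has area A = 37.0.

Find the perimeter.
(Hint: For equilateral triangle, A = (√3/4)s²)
A = (√3/4)s²  →  s² = 4A/√3 = 4·37.0/√3 = 85.4478
s = 9.2438
Perimeter = 3s = 27.73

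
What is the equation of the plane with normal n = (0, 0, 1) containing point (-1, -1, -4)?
d = n·P = (0)(-1) + (0)(-1) + (1)(-4) = -4
Plane: z = -4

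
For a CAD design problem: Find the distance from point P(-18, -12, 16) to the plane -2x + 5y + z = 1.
d = |(-2)(-18) + 5(-12) + 1(16) - (1)| / √((-2)² + 5² + 1²) = 9/√30 = 1.643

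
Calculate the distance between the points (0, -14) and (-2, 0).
Using the distance formula: d = sqrt((x₂-x₁)² + (y₂-y₁)²)
dx = (-2) - 0 = -2
dy = 0 - (-14) = 14
d = sqrt((-2)² + 14²) = sqrt(4 + 196) = sqrt(200) = 14.14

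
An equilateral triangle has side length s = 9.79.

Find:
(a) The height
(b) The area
(a) Height h = s·√3/2 = 9.79·√3/2 = 8.478
(b) Area = (√3/4)·s² = (√3/4)·9.79² = (√3/4)·95.8441 = 41.5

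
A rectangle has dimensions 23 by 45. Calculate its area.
Area = length * width
Area = 23 * 45
Area = 1035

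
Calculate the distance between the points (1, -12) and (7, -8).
Using the distance formula: d = sqrt((x₂-x₁)² + (y₂-y₁)²)
dx = 7 - 1 = 6
dy = (-8) - (-12) = 4
d = sqrt(6² + 4²) = sqrt(36 + 16) = sqrt(52) = 7.21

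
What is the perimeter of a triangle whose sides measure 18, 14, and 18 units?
Perimeter = sum of all sides
Perimeter = 18 + 14 + 18
Perimeter = 50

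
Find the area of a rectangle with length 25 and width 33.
Area = length * width
Area = 25 * 33
Area = 825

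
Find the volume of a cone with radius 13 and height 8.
Volume = (1/3) * pi * r² * h
Volume = (1/3) * pi * 13² * 8
Volume = (1/3) * pi * 169 * 8
Volume = (1/3) * pi * 1352
Volume = 1415.81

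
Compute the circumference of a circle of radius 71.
Circumference = 2 * pi * r
Circumference = 2 * pi * 71
Circumference = 446.11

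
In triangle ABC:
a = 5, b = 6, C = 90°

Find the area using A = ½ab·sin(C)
A = ½·5·6·sin(90°) = ½·30·1.000000 = 15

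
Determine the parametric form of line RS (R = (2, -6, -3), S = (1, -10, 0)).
Direction vector d = S - R = (-1, -4, 3)
x = 2 - t, y = -6 - 4t, z = -3 + 3t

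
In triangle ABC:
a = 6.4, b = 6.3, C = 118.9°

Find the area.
Using A = ½ab·sin(C):
A = ½·6.4·6.3·sin(118.9°) = ½·40.32·0.875465 = 17.65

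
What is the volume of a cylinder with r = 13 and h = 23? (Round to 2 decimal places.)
Volume = pi * r² * h
Volume = pi * 13² * 23
Volume = pi * 169 * 23
Volume = pi * 3887
Volume = 12211.37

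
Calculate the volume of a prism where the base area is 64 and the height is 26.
Volume = base area * height
Volume = 64 * 26
Volume = 1664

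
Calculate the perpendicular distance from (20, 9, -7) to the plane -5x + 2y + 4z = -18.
d = |(-5)(20) + 2(9) + 4(-7) - (-18)| / √((-5)² + 2² + 4²) = 92/√45 = 13.71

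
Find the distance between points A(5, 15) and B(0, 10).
Using the distance formula: d = sqrt((x₂-x₁)² + (y₂-y₁)²)
dx = 0 - 5 = -5
dy = 10 - 15 = -5
d = sqrt((-5)² + (-5)²) = sqrt(25 + 25) = sqrt(50) = 7.07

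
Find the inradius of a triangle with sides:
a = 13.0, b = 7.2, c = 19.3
s = (a+b+c)/2 = (13.0+7.2+19.3)/2 = 19.75
Area = √(s(s-a)(s-b)(s-c)) = √(19.75·6.75·12.55·0.45) = 27.4387
r = Area/s = 27.4387/19.75 = 1.389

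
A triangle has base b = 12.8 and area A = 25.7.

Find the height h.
A = ½bh  →  h = 2A/b
h = 2·25.7/12.8 = 4.016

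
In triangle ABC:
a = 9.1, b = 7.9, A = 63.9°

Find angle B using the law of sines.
sin(B)/b = sin(A)/a
sin(B) = b·sin(A)/a = 7.9·sin(63.9°)/9.1 = 0.779606
B = arcsin(0.779606) = 51.22°  (b ≤ a, so B ≤ A and the acute solution is unique)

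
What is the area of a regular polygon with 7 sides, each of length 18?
For a regular 7-gon with side length s = 18:
Apothem a = s / (2*tan(pi/7)) = 18 / (2*tan(pi/7)) ≈ 18.6887
Perimeter P = 7 * 18 = 126
Area = (1/2) * P * a = (1/2) * 126 * 18.6887 = 1177.39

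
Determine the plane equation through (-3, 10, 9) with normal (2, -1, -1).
d = n·P = (2)(-3) + (-1)(10) + (-1)(9) = -25
Plane: 2x - y - z = -25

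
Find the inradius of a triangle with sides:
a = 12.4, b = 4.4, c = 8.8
s = (a+b+c)/2 = (12.4+4.4+8.8)/2 = 12.8
Area = √(s(s-a)(s-b)(s-c)) = √(12.8·0.4·8.4·4) = 13.1161
r = Area/s = 13.1161/12.8 = 1.025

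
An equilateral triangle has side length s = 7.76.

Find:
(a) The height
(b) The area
(a) Height h = s·√3/2 = 7.76·√3/2 = 6.72
(b) Area = (√3/4)·s² = (√3/4)·7.76² = (√3/4)·60.2176 = 26.07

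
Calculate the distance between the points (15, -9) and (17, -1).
Using the distance formula: d = sqrt((x₂-x₁)² + (y₂-y₁)²)
dx = 17 - 15 = 2
dy = (-1) - (-9) = 8
d = sqrt(2² + 8²) = sqrt(4 + 64) = sqrt(68) = 8.25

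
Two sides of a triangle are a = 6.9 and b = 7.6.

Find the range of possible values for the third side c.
By the triangle inequality: |a - b| < c < a + b
|6.9 - 7.6| < c < 6.9 + 7.6
0.7 < c < 14.5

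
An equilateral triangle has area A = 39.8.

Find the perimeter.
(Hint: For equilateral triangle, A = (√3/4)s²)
A = (√3/4)s²  →  s² = 4A/√3 = 4·39.8/√3 = 91.9142
s = 9.58719
Perimeter = 3s = 28.76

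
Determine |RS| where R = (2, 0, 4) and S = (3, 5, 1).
d = √[(1)² + (5)² + (-3)²] = √35 = 5.916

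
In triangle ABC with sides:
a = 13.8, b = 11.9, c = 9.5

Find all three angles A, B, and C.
By the law of cosines:
cos(A) = (b² + c² - a²)/(2bc) = 0.183193  →  A = 79.44°
cos(B) = (a² + c² - b²)/(2ac) = 0.530435  →  B = 57.97°
cos(C) = (a² + b² - c²)/(2ab) = 0.736208  →  C = 42.59°
Check: A + B + C = 180.0° ✓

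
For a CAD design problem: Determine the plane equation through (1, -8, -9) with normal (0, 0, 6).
d = n·P = (0)(1) + (0)(-8) + (6)(-9) = -54
Plane: 6z = -54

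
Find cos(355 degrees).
cos(355 degrees) = 0.9962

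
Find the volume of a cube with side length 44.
Volume = s³
Volume = 44³
Volume = 85184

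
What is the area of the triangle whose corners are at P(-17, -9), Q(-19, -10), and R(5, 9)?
Using the coordinate formula: Area = (1/2)|x₁(y₂-y₃) + x₂(y₃-y₁) + x₃(y₁-y₂)|
Area = (1/2)|(-17)((-10)-9) + (-19)(9-(-9)) + 5((-9)-(-10))|
Area = (1/2)|(-17)*(-19) + (-19)*18 + 5*1|
Area = (1/2)|323 + (-342) + 5|
Area = (1/2)*14 = 7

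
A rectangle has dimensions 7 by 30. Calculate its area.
Area = length * width
Area = 7 * 30
Area = 210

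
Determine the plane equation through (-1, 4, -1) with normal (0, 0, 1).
d = n·P = (0)(-1) + (0)(4) + (1)(-1) = -1
Plane: z = -1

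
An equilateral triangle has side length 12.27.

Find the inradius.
For an equilateral triangle, r = s/(2√3) where s is the side.
r = 12.27/(2√3) = 12.27/3.464102 = 3.542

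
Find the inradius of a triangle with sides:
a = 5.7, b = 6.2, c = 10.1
s = (a+b+c)/2 = (5.7+6.2+10.1)/2 = 11
Area = √(s(s-a)(s-b)(s-c)) = √(11·5.3·4.8·0.9) = 15.87
r = Area/s = 15.87/11 = 1.443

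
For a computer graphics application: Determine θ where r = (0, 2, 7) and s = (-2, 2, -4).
r·s = -24, |r|² = 53, |s|² = 24
cos θ = -24/√1272 ≈ -0.6729
θ ≈ 132.3°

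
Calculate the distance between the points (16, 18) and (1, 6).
Using the distance formula: d = sqrt((x₂-x₁)² + (y₂-y₁)²)
dx = 1 - 16 = -15
dy = 6 - 18 = -12
d = sqrt((-15)² + (-12)²) = sqrt(225 + 144) = sqrt(369) = 19.21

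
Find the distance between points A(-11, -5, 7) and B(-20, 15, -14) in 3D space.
d = √[(-9)² + (20)² + (-21)²] = √922 = 30.36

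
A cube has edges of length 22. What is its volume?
Volume = s³
Volume = 22³
Volume = 10648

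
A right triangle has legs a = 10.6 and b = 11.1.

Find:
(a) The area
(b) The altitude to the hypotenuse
(a) Area = ½ab = ½·10.6·11.1 = 58.83
(b) Hypotenuse c = √(10.6² + 11.1²) = √235.57 = 15.3483
    Area = ½·c·h_c  →  h_c = 2·Area/c = 2·58.83/15.3483 = 7.666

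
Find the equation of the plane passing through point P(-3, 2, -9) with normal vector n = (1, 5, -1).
d = n·P = (1)(-3) + (5)(2) + (-1)(-9) = 16
Plane: x + 5y - z = 16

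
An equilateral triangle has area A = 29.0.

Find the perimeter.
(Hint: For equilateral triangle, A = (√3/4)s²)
A = (√3/4)s²  →  s² = 4A/√3 = 4·29.0/√3 = 66.9726
s = 8.18368
Perimeter = 3s = 24.55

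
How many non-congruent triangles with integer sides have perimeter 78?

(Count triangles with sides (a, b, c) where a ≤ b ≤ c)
With a ≤ b ≤ c and a + b + c = 78, the triangle inequality a + b > c gives c < 78/2, so c ≤ 38.
Iterate a from 1 to ⌊p/3⌋ = 26; for each a, b ranges from a to ⌊(p−a)/2⌋ with c = p − a − b, keeping only c ≥ b.
Triples: (2, 38, 38), (3, 37, 38), (4, 36, 38), …
Count = 127 triangles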